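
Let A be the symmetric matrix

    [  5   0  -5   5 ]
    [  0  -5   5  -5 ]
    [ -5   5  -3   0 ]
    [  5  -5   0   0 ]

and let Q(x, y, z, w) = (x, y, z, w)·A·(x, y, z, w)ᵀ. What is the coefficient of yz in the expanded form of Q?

10

The coefficient of yz is A[2,3] + A[3,2] = 2·5 = 10.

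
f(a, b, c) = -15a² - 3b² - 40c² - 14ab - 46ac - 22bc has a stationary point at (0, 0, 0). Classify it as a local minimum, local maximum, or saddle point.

The Hessian at the origin is H = [[-30, -14, -46], [-14, -6, -22], [-46, -22, -80]].
An LDLᵀ factorisation of H has diagonal entries -30, 8/15, -10.
That gives 1 positive, 2 negative pivots.
H is indefinite, so the origin is a saddle point.

saddle point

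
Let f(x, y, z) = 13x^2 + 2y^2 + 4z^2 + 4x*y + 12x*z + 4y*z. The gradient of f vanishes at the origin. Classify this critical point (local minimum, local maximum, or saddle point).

local minimum

The Hessian at the origin is H = [[26, 4, 12], [4, 4, 4], [12, 4, 8]].
Congruent diagonalization of H (simultaneous row and column reduction) yields pivots 26, 44/13, 12/11.
That gives 3 positive pivots.
H is positive definite, so the origin is a strict local minimum.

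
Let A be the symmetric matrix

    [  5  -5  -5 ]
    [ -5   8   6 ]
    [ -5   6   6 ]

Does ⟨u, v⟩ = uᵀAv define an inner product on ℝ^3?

Applying the same elementary operations to the rows and columns of A produces a congruent diagonal matrix with entries 5, 3, 2/3.
That gives 3 positive pivots.
Hence Q is positive definite.
⟨·,·⟩ is an inner product exactly when A is positive definite.

yes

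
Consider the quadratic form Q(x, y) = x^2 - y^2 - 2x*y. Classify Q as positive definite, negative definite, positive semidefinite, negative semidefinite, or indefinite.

The symmetric matrix is A = [[1, -1], [-1, -1]].
Congruent diagonalization of A (simultaneous row and column reduction) yields pivots 1, -2.
So there are 1 positive, 1 negative pivots.
Hence Q is indefinite.

indefinite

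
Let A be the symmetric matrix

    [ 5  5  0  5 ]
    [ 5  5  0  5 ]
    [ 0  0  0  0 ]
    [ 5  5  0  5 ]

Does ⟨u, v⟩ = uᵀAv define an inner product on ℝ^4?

no

Row-reducing A symmetrically gives the diagonal entries 5, 0, 0, 0.
So there are 1 positive, 3 zero pivots.
Hence Q is positive semidefinite.
⟨·,·⟩ is an inner product exactly when A is positive definite.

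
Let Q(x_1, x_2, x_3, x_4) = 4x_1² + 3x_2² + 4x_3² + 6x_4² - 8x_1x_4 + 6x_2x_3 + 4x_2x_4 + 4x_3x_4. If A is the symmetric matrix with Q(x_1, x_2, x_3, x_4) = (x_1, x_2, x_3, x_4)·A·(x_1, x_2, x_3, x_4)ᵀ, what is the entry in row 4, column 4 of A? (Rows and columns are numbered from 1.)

The coefficient of x_4² in Q is 6, and that is exactly A[4,4].

6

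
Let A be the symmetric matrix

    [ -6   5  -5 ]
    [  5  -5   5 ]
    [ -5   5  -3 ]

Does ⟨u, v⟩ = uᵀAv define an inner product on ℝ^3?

no

Symmetric row and column elimination reduces A to a congruent diagonal form with pivots -6, -5/6, 2.
That gives 1 positive, 2 negative pivots.
Hence Q is indefinite.
⟨·,·⟩ is an inner product exactly when A is positive definite.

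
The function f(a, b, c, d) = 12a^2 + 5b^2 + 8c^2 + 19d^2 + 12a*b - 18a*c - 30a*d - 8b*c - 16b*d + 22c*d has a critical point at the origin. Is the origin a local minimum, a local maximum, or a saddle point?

The Hessian at the origin is H = [[24, 12, -18, -30], [12, 10, -8, -16], [-18, -8, 16, 22], [-30, -16, 22, 38]].
Applying the same elementary operations to the rows and columns of H produces a congruent diagonal matrix with entries 24, 4, 9/4, 2/9.
So there are 4 positive pivots.
H is positive definite, so the origin is a strict local minimum.

local minimum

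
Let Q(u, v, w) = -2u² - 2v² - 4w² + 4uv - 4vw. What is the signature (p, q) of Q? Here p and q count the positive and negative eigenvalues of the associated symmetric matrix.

(1, 2)

The symmetric matrix is A = [[-2, 2, 0], [2, -2, -2], [0, -2, -4]].
By Sylvester's law of inertia any congruent diagonalization of A has 1 positive, 2 negative and 0 zero entries.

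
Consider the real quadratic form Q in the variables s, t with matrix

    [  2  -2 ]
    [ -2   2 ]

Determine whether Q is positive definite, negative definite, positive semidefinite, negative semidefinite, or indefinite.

positive semidefinite

Applying the same elementary operations to the rows and columns of A produces a congruent diagonal matrix with entries 2, 0.
That gives 1 positive, 1 zero pivots.
Hence Q is positive semidefinite.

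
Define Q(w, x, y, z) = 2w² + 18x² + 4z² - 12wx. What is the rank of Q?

Write A = [[2, -6, 0, 0], [-6, 18, 0, 0], [0, 0, 0, 0], [0, 0, 0, 4]].
Row-reducing A symmetrically gives the diagonal entries 2, 0, 0, 4.
That gives 2 positive, 2 zero pivots.
The rank is the number of nonzero pivots: 2.

2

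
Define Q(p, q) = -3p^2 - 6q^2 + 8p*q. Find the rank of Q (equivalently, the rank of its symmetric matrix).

The symmetric matrix is A = [[-3, 4], [4, -6]].
Row-reducing A symmetrically gives the diagonal entries -3, -2/3.
Counting signs: 2 negative.
The rank is the number of nonzero pivots: 2.

2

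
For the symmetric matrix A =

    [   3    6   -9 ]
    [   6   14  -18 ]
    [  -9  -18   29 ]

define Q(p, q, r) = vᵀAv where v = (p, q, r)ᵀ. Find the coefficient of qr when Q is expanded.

The coefficient of qr is A[2,3] + A[3,2] = 2·(-18) = -36.

-36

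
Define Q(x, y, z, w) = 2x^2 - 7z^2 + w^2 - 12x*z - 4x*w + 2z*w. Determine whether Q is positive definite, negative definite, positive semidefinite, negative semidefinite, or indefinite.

The symmetric matrix is A = [[2, 0, -6, -2], [0, 0, 0, 0], [-6, 0, -7, 1], [-2, 0, 1, 1]].
Symmetric row and column elimination reduces A to a congruent diagonal form with pivots 2, 0, -25, 0.
So there are 1 positive, 1 negative, 2 zero pivots.
Hence Q is indefinite.

indefinite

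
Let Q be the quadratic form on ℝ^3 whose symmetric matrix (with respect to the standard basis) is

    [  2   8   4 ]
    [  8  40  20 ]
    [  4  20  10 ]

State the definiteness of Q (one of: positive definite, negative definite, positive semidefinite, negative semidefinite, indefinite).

positive semidefinite

Symmetric row and column elimination reduces A to a congruent diagonal form with pivots 2, 8, 0.
That gives 2 positive, 1 zero pivots.
Hence Q is positive semidefinite.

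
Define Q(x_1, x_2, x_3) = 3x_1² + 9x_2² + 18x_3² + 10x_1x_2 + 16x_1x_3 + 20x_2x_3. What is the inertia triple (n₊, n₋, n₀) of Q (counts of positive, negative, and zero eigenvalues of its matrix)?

The associated matrix is A = [[3, 5, 8], [5, 9, 10], [8, 10, 18]].
Applying the same elementary operations to the rows and columns of A produces a congruent diagonal matrix with entries 3, 2/3, -20.
Counting signs: 2 positive, 1 negative.

(2, 1, 0)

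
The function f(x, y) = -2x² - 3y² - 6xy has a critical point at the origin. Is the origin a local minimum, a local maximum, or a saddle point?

saddle point

The Hessian at the origin is H = [[-4, -6], [-6, -6]].
det H = -4·-6 − (-6)² = -12 < 0, so H is indefinite.
Therefore the origin is a saddle point.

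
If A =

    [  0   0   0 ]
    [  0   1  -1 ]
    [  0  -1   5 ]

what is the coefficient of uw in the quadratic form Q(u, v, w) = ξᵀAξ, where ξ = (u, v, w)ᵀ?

The coefficient of uw is A[1,3] + A[3,1] = 2·0 = 0.

0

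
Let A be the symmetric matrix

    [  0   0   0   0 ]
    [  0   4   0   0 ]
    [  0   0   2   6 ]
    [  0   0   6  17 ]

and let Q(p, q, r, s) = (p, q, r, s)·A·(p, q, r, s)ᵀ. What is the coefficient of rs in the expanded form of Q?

The coefficient of rs is A[3,4] + A[4,3] = 2·6 = 12.

12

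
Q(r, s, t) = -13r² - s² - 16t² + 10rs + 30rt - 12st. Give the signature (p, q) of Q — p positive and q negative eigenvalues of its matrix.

(2, 1)

Write A = [[-13, 5, 15], [5, -1, -6], [15, -6, -16]].
Congruent diagonalization of A (simultaneous row and column reduction) yields pivots -13, 12/13, 5/4.
Counting signs: 2 positive, 1 negative.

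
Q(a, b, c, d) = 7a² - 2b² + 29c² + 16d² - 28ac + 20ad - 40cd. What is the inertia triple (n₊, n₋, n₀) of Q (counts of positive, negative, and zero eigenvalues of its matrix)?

Write A = [[7, 0, -14, 10], [0, -2, 0, 0], [-14, 0, 29, -20], [10, 0, -20, 16]].
An LDLᵀ factorisation of A has diagonal entries 7, -2, 1, 12/7.
That gives 3 positive, 1 negative pivots.

(3, 1, 0)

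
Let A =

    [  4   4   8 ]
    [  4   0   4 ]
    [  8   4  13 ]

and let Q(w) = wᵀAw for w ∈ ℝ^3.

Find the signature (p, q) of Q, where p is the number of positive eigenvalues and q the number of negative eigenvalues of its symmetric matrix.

(2, 1)

An LDLᵀ factorisation of A has diagonal entries 4, -4, 1.
Counting signs: 2 positive, 1 negative.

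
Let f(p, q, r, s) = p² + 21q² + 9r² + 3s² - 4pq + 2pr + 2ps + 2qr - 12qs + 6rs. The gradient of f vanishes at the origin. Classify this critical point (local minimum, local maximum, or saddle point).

The Hessian at the origin is H = [[2, -4, 2, 2], [-4, 42, 2, -12], [2, 2, 18, 6], [2, -12, 6, 6]].
Congruent diagonalization of H (simultaneous row and column reduction) yields pivots 2, 34, 254/17, 20/127.
So there are 4 positive pivots.
H is positive definite, so the origin is a strict local minimum.

local minimum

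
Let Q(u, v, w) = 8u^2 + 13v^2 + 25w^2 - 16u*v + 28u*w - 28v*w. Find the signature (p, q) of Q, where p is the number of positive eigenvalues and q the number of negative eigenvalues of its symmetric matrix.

Write A = [[8, -8, 14], [-8, 13, -14], [14, -14, 25]].
Symmetric row and column elimination reduces A to a congruent diagonal form with pivots 8, 5, 1/2.
That gives 3 positive pivots.

(3, 0)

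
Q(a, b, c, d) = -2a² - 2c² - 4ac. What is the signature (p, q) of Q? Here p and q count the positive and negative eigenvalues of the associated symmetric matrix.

(0, 1)

The associated matrix is A = [[-2, 0, -2, 0], [0, 0, 0, 0], [-2, 0, -2, 0], [0, 0, 0, 0]].
Symmetric row and column elimination reduces A to a congruent diagonal form with pivots -2, 0, 0, 0.
So there are 1 negative, 3 zero pivots.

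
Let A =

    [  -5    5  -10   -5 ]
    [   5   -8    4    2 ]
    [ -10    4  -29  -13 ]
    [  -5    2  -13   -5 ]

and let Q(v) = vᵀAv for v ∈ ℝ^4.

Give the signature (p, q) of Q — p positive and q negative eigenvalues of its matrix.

Congruent diagonalization of A (simultaneous row and column reduction) yields pivots -5, -3, 3, 0.
Counting signs: 1 positive, 2 negative, 1 zero.

(1, 2)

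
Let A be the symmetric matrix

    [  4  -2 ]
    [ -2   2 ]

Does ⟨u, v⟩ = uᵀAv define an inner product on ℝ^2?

Leading principal minors: Δ_1 = 4, Δ_2 = 4.
All leading principal minors are positive, so by Sylvester's criterion Q is positive definite.
⟨·,·⟩ is an inner product exactly when A is positive definite.

yes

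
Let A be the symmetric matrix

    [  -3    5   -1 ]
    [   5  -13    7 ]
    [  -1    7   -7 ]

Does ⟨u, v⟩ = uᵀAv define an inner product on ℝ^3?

no

Leading principal minors: Δ_1 = -3, Δ_2 = 14, Δ_3 = -8.
The signs alternate starting with Δ_1 < 0, so by Sylvester's criterion Q is negative definite.
⟨·,·⟩ is an inner product exactly when A is positive definite.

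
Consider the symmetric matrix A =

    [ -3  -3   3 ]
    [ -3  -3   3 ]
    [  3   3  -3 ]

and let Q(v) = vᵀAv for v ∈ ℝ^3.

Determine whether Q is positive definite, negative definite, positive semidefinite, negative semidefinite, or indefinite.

Symmetric row and column elimination reduces A to a congruent diagonal form with pivots -3, 0, 0.
That gives 1 negative, 2 zero pivots.
Hence Q is negative semidefinite.

negative semidefinite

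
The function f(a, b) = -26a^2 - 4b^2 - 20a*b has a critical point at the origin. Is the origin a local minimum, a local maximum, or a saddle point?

The Hessian at the origin is H = [[-52, -20], [-20, -8]].
det H = -52·-8 − (-20)² = 16 > 0 and H[1,1] = -52 < 0, so H is negative definite.
Therefore the origin is a local maximum.

local maximum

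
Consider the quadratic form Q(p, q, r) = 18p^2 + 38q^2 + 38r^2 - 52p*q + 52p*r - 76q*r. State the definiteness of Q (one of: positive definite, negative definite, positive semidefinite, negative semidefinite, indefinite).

positive semidefinite

Write A = [[18, -26, 26], [-26, 38, -38], [26, -38, 38]].
Applying the same elementary operations to the rows and columns of A produces a congruent diagonal matrix with entries 18, 4/9, 0.
Counting signs: 2 positive, 1 zero.
Hence Q is positive semidefinite.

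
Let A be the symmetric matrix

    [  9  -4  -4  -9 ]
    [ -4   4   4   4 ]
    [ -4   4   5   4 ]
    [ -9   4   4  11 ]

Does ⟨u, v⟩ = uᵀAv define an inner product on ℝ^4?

yes

Congruent diagonalization of A (simultaneous row and column reduction) yields pivots 9, 20/9, 1, 2.
So there are 4 positive pivots.
Hence Q is positive definite.
⟨·,·⟩ is an inner product exactly when A is positive definite.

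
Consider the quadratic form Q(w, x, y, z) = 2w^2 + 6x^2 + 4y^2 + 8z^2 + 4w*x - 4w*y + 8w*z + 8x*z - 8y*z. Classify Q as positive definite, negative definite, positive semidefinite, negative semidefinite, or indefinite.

positive semidefinite

The symmetric matrix is A = [[2, 2, -2, 4], [2, 6, 0, 4], [-2, 0, 4, -4], [4, 4, -4, 8]].
Symmetric row and column elimination reduces A to a congruent diagonal form with pivots 2, 4, 1, 0.
So there are 3 positive, 1 zero pivots.
Hence Q is positive semidefinite.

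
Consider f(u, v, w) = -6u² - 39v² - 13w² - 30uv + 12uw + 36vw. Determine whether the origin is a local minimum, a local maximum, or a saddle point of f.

The Hessian at the origin is H = [[-12, -30, 12], [-30, -78, 36], [12, 36, -26]].
Applying the same elementary operations to the rows and columns of H produces a congruent diagonal matrix with entries -12, -3, -2.
That gives 3 negative pivots.
H is negative definite, so the origin is a strict local maximum.

local maximum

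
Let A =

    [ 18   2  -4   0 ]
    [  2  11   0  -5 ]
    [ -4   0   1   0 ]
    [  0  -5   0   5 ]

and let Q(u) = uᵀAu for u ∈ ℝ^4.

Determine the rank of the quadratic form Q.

4

Symmetric row and column elimination reduces A to a congruent diagonal form with pivots 18, 97/9, 9/97, 20/9.
That gives 4 positive pivots.
The rank is the number of nonzero pivots: 4.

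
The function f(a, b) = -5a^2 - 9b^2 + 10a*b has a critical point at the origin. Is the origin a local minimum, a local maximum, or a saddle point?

The Hessian at the origin is H = [[-10, 10], [10, -18]].
det H = -10·-18 − (10)² = 80 > 0 and H[1,1] = -10 < 0, so H is negative definite.
Therefore the origin is a local maximum.

local maximum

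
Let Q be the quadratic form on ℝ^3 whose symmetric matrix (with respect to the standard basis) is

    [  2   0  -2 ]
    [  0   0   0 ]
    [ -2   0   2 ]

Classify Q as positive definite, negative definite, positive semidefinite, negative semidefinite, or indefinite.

positive semidefinite

Symmetric row and column elimination reduces A to a congruent diagonal form with pivots 2, 0, 0.
That gives 1 positive, 2 zero pivots.
Hence Q is positive semidefinite.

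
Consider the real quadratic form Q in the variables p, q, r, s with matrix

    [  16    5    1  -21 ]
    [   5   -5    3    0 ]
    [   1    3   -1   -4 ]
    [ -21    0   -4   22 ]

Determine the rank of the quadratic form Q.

4

Row-reducing A symmetrically gives the diagonal entries 16, -105/16, 4/105, 1.
So there are 3 positive, 1 negative pivots.
The rank is the number of nonzero pivots: 4.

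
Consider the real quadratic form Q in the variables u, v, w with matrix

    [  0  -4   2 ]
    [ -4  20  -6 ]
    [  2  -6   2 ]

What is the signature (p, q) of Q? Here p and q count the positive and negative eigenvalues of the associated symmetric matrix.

By Sylvester's law of inertia any congruent diagonalization of A has 2 positive, 1 negative and 0 zero entries.

(2, 1)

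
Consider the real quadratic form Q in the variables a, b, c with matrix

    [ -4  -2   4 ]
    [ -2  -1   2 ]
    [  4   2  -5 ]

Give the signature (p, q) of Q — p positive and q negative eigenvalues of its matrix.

Symmetric row and column elimination reduces A to a congruent diagonal form with pivots -4, 0, -1.
So there are 2 negative, 1 zero pivots.

(0, 2)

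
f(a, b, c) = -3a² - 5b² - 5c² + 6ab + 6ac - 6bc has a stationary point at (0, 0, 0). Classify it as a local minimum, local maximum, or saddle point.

local maximum

The Hessian at the origin is H = [[-6, 6, 6], [6, -10, -6], [6, -6, -10]].
An LDLᵀ factorisation of H has diagonal entries -6, -4, -4.
So there are 3 negative pivots.
H is negative definite, so the origin is a strict local maximum.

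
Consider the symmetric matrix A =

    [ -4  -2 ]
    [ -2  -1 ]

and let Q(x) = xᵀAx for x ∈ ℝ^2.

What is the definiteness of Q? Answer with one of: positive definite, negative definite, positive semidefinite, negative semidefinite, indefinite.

For the 2×2 matrix [[-4, -2], [-2, -1]]: det = -4·-1 − (-2)² = 0, trace = -5.
det = 0 so one eigenvalue is zero; the form is semidefinite with the sign of the trace.

negative semidefinite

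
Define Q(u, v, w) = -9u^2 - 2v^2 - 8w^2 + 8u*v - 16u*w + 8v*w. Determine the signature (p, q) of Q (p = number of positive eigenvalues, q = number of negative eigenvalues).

(0, 2)

Write A = [[-9, 4, -8], [4, -2, 4], [-8, 4, -8]].
Row-reducing A symmetrically gives the diagonal entries -9, -2/9, 0.
Counting signs: 2 negative, 1 zero.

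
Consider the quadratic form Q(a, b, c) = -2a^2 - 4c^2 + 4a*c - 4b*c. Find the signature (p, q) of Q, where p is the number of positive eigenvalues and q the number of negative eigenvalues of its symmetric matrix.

The symmetric matrix is A = [[-2, 0, 2], [0, 0, -2], [2, -2, -4]].
By Sylvester's law of inertia any congruent diagonalization of A has 1 positive, 2 negative and 0 zero entries.

(1, 2)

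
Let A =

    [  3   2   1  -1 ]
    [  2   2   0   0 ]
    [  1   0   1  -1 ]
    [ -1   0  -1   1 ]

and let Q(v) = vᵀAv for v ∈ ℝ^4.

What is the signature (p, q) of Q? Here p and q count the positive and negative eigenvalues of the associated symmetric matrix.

Row-reducing A symmetrically gives the diagonal entries 3, 2/3, 0, 0.
That gives 2 positive, 2 zero pivots.

(2, 0)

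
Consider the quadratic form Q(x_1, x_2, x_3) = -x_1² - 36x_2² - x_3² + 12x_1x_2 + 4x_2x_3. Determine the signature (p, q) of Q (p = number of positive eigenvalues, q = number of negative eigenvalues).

(1, 2)

The symmetric matrix is A = [[-1, 6, 0], [6, -36, 2], [0, 2, -1]].
By Sylvester's law of inertia any congruent diagonalization of A has 1 positive, 2 negative and 0 zero entries.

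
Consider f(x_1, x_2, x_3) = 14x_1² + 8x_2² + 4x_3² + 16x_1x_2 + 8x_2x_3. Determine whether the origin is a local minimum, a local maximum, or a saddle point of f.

The Hessian at the origin is H = [[28, 16, 0], [16, 16, 8], [0, 8, 8]].
Symmetric row and column elimination reduces H to a congruent diagonal form with pivots 28, 48/7, -4/3.
That gives 2 positive, 1 negative pivots.
H is indefinite, so the origin is a saddle point.

saddle point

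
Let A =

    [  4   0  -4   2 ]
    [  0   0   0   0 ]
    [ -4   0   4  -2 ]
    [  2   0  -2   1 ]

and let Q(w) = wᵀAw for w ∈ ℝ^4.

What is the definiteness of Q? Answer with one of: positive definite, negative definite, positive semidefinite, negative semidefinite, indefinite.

Row-reducing A symmetrically gives the diagonal entries 4, 0, 0, 0.
So there are 1 positive, 3 zero pivots.
Hence Q is positive semidefinite.

positive semidefinite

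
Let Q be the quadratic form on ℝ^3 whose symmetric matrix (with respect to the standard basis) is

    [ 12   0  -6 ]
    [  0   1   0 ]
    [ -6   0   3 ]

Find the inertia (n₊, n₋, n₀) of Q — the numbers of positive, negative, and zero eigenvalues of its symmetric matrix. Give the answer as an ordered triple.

Row-reducing A symmetrically gives the diagonal entries 12, 1, 0.
Counting signs: 2 positive, 1 zero.

(2, 0, 1)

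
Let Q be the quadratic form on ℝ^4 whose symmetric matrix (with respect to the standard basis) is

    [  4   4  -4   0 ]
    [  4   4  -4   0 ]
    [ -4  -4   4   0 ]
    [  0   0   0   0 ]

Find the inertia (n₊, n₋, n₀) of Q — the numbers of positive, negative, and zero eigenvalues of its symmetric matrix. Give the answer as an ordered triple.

Applying the same elementary operations to the rows and columns of A produces a congruent diagonal matrix with entries 4, 0, 0, 0.
That gives 1 positive, 3 zero pivots.

(1, 0, 3)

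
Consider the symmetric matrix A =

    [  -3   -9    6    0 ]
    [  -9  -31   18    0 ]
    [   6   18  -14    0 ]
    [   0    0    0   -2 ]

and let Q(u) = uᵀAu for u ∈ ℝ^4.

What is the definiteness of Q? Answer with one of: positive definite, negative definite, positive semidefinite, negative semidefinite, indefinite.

Congruent diagonalization of A (simultaneous row and column reduction) yields pivots -3, -4, -2, -2.
So there are 4 negative pivots.
Hence Q is negative definite.

negative definite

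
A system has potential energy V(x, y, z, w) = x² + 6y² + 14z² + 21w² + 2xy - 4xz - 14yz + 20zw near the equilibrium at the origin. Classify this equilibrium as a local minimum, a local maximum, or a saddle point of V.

The Hessian at the origin is H = [[2, 2, -4, 0], [2, 12, -14, 0], [-4, -14, 28, 20], [0, 0, 20, 42]].
Row-reducing H symmetrically gives the diagonal entries 2, 10, 10, 2.
Counting signs: 4 positive.
H is positive definite, so the origin is a strict local minimum.

local minimum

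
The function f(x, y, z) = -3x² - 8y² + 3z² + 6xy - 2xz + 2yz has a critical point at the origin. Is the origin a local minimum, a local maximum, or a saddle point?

The Hessian at the origin is H = [[-6, 6, -2], [6, -16, 2], [-2, 2, 6]].
Symmetric row and column elimination reduces H to a congruent diagonal form with pivots -6, -10, 20/3.
So there are 1 positive, 2 negative pivots.
H is indefinite, so the origin is a saddle point.

saddle point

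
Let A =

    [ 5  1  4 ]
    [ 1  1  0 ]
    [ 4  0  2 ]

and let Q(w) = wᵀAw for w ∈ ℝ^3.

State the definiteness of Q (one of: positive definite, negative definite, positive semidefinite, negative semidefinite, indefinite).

indefinite

An LDLᵀ factorisation of A has diagonal entries 5, 4/5, -2.
Counting signs: 2 positive, 1 negative.
Hence Q is indefinite.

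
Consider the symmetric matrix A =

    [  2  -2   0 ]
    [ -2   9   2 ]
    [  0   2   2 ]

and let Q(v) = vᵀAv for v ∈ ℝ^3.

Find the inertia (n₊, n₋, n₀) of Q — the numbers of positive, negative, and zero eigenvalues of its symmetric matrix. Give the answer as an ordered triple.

(3, 0, 0)

Row-reducing A symmetrically gives the diagonal entries 2, 7, 10/7.
That gives 3 positive pivots.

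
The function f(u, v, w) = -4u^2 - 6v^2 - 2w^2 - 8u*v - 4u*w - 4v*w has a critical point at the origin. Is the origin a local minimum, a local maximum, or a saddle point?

The Hessian at the origin is H = [[-8, -8, -4], [-8, -12, -4], [-4, -4, -4]].
Symmetric row and column elimination reduces H to a congruent diagonal form with pivots -8, -4, -2.
That gives 3 negative pivots.
H is negative definite, so the origin is a strict local maximum.

local maximum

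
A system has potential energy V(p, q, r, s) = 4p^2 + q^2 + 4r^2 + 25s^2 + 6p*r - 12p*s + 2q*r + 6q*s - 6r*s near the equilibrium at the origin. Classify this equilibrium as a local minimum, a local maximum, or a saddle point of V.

The Hessian at the origin is H = [[8, 0, 6, -12], [0, 2, 2, 6], [6, 2, 8, -6], [-12, 6, -6, 50]].
Symmetric row and column elimination reduces H to a congruent diagonal form with pivots 8, 2, 3/2, 8.
So there are 4 positive pivots.
H is positive definite, so the origin is a strict local minimum.

local minimum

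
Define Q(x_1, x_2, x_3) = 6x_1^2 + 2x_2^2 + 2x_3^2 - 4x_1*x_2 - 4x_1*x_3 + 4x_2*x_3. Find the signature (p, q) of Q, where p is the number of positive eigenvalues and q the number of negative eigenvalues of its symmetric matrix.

(2, 0)

The associated matrix is A = [[6, -2, -2], [-2, 2, 2], [-2, 2, 2]].
Row-reducing A symmetrically gives the diagonal entries 6, 4/3, 0.
That gives 2 positive, 1 zero pivots.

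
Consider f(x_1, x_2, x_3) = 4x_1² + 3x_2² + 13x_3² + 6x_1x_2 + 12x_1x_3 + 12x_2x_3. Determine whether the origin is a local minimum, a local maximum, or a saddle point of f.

local minimum

The Hessian at the origin is H = [[8, 6, 12], [6, 6, 12], [12, 12, 26]].
Symmetric row and column elimination reduces H to a congruent diagonal form with pivots 8, 3/2, 2.
Counting signs: 3 positive.
H is positive definite, so the origin is a strict local minimum.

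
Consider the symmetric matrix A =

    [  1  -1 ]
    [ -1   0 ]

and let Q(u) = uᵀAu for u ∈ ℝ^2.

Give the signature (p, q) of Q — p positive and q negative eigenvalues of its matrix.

Congruent diagonalization of A (simultaneous row and column reduction) yields pivots 1, -1.
So there are 1 positive, 1 negative pivots.

(1, 1)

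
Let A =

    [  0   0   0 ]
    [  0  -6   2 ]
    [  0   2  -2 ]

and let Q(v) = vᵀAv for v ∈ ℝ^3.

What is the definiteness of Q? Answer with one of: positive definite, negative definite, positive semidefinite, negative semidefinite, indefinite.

negative semidefinite

Congruent diagonalization of A (simultaneous row and column reduction) yields pivots 0, -6, -4/3.
So there are 2 negative, 1 zero pivots.
Hence Q is negative semidefinite.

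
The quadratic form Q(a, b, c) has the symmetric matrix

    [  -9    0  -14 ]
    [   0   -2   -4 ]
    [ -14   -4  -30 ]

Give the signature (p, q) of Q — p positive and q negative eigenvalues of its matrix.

(0, 3)

Row-reducing A symmetrically gives the diagonal entries -9, -2, -2/9.
That gives 3 negative pivots.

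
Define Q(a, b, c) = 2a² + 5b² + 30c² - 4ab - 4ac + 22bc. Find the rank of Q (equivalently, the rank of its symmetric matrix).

The symmetric matrix is A = [[2, -2, -2], [-2, 5, 11], [-2, 11, 30]].
Applying the same elementary operations to the rows and columns of A produces a congruent diagonal matrix with entries 2, 3, 1.
So there are 3 positive pivots.
The rank is the number of nonzero pivots: 3.

3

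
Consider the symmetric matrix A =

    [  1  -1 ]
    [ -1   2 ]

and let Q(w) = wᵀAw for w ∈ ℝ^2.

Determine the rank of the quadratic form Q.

An LDLᵀ factorisation of A has diagonal entries 1, 1.
So there are 2 positive pivots.
The rank is the number of nonzero pivots: 2.

2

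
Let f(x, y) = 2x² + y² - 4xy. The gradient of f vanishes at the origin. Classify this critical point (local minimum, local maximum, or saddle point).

The Hessian at the origin is H = [[4, -4], [-4, 2]].
det H = 4·2 − (-4)² = -8 < 0, so H is indefinite.
Therefore the origin is a saddle point.

saddle point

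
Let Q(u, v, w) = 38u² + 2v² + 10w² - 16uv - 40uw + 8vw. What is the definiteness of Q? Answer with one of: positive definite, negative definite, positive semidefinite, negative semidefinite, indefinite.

Write A = [[38, -8, -20], [-8, 2, 4], [-20, 4, 10]].
Applying the same elementary operations to the rows and columns of A produces a congruent diagonal matrix with entries 38, 6/19, -2/3.
So there are 2 positive, 1 negative pivots.
Hence Q is indefinite.

indefinite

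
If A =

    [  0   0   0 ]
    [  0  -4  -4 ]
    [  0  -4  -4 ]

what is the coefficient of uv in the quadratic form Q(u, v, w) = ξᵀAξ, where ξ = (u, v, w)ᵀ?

The coefficient of uv is A[1,2] + A[2,1] = 2·0 = 0.

0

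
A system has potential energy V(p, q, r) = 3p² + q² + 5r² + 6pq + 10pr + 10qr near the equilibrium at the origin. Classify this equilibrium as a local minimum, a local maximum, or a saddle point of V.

The Hessian at the origin is H = [[6, 6, 10], [6, 2, 10], [10, 10, 10]].
Row-reducing H symmetrically gives the diagonal entries 6, -4, -20/3.
Counting signs: 1 positive, 2 negative.
H is indefinite, so the origin is a saddle point.

saddle point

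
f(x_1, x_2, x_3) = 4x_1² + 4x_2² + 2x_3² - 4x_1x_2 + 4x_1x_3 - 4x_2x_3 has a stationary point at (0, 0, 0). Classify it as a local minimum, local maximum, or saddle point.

local minimum

The Hessian at the origin is H = [[8, -4, 4], [-4, 8, -4], [4, -4, 4]].
Row-reducing H symmetrically gives the diagonal entries 8, 6, 4/3.
That gives 3 positive pivots.
H is positive definite, so the origin is a strict local minimum.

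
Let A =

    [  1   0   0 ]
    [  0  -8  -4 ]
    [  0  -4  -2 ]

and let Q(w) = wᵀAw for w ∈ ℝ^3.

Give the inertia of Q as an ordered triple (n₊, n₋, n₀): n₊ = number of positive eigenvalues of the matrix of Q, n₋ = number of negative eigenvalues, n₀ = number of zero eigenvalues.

(1, 1, 1)

Congruent diagonalization of A (simultaneous row and column reduction) yields pivots 1, -8, 0.
Counting signs: 1 positive, 1 negative, 1 zero.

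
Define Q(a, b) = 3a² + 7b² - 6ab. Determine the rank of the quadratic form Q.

2

Write A = [[3, -3], [-3, 7]].
Congruent diagonalization of A (simultaneous row and column reduction) yields pivots 3, 4.
So there are 2 positive pivots.
The rank is the number of nonzero pivots: 2.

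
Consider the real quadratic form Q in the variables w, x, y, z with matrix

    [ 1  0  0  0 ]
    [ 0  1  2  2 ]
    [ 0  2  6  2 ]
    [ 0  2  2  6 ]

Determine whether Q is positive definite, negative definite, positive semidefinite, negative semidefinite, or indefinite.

positive semidefinite

Row-reducing A symmetrically gives the diagonal entries 1, 1, 2, 0.
So there are 3 positive, 1 zero pivots.
Hence Q is positive semidefinite.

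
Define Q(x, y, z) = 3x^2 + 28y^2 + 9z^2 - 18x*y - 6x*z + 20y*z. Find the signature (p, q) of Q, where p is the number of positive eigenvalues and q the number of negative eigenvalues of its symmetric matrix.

Write A = [[3, -9, -3], [-9, 28, 10], [-3, 10, 9]].
Symmetric row and column elimination reduces A to a congruent diagonal form with pivots 3, 1, 5.
Counting signs: 3 positive.

(3, 0)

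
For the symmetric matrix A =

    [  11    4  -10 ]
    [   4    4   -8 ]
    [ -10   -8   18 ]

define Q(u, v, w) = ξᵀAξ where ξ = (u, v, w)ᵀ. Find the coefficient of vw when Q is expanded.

-16

The coefficient of vw is A[2,3] + A[3,2] = 2·(-8) = -16.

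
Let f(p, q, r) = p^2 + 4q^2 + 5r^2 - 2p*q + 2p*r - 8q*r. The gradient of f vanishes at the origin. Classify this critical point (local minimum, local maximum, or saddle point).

The Hessian at the origin is H = [[2, -2, 2], [-2, 8, -8], [2, -8, 10]].
An LDLᵀ factorisation of H has diagonal entries 2, 6, 2.
That gives 3 positive pivots.
H is positive definite, so the origin is a strict local minimum.

local minimum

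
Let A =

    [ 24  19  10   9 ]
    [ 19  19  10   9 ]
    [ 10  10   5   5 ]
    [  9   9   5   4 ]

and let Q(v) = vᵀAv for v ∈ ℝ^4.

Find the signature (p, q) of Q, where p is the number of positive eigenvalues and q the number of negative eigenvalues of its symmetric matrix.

Applying the same elementary operations to the rows and columns of A produces a congruent diagonal matrix with entries 24, 95/24, -5/19, 0.
So there are 2 positive, 1 negative, 1 zero pivots.

(2, 1)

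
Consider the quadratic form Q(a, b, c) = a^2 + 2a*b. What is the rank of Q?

2

The symmetric matrix is A = [[1, 1, 0], [1, 0, 0], [0, 0, 0]].
Row-reducing A symmetrically gives the diagonal entries 1, -1, 0.
So there are 1 positive, 1 negative, 1 zero pivots.
The rank is the number of nonzero pivots: 2.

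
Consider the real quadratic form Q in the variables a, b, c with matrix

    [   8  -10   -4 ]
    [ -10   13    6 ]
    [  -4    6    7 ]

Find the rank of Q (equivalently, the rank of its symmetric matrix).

3

Congruent diagonalization of A (simultaneous row and column reduction) yields pivots 8, 1/2, 3.
That gives 3 positive pivots.
The rank is the number of nonzero pivots: 3.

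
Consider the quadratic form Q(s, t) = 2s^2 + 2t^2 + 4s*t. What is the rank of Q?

The associated matrix is A = [[2, 2], [2, 2]].
Congruent diagonalization of A (simultaneous row and column reduction) yields pivots 2, 0.
So there are 1 positive, 1 zero pivots.
The rank is the number of nonzero pivots: 1.

1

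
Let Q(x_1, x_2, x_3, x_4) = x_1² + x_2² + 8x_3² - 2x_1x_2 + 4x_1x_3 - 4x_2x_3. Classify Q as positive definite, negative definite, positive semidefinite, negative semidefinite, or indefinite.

positive semidefinite

Write A = [[1, -1, 2, 0], [-1, 1, -2, 0], [2, -2, 8, 0], [0, 0, 0, 0]].
Row-reducing A symmetrically gives the diagonal entries 1, 0, 4, 0.
Counting signs: 2 positive, 2 zero.
Hence Q is positive semidefinite.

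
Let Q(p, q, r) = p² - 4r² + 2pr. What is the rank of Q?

The symmetric matrix is A = [[1, 0, 1], [0, 0, 0], [1, 0, -4]].
Applying the same elementary operations to the rows and columns of A produces a congruent diagonal matrix with entries 1, 0, -5.
That gives 1 positive, 1 negative, 1 zero pivots.
The rank is the number of nonzero pivots: 2.

2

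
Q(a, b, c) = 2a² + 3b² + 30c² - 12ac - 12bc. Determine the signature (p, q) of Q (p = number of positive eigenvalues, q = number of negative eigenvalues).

(2, 0)

The symmetric matrix is A = [[2, 0, -6], [0, 3, -6], [-6, -6, 30]].
Applying the same elementary operations to the rows and columns of A produces a congruent diagonal matrix with entries 2, 3, 0.
That gives 2 positive, 1 zero pivots.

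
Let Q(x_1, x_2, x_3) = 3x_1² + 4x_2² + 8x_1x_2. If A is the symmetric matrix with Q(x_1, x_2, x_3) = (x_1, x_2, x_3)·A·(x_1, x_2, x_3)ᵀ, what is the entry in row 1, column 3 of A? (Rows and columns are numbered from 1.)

0

The coefficient of x_1·x_3 in Q is 0. For a symmetric A this equals A[1,3] + A[3,1] = 2·A[1,3].
So A[1,3] = 0/2 = 0.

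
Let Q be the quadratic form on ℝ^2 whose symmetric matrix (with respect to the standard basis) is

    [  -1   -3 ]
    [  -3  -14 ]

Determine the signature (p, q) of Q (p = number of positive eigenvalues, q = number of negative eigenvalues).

(0, 2)

Symmetric row and column elimination reduces A to a congruent diagonal form with pivots -1, -5.
Counting signs: 2 negative.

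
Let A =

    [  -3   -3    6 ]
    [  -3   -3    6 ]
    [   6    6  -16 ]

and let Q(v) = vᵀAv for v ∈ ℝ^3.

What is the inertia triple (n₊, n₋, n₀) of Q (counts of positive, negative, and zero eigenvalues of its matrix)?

(0, 2, 1)

Row-reducing A symmetrically gives the diagonal entries -3, 0, -4.
That gives 2 negative, 1 zero pivots.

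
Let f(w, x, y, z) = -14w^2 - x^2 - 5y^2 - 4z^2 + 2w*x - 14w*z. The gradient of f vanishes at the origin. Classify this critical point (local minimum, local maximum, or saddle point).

local maximum

The Hessian at the origin is H = [[-28, 2, 0, -14], [2, -2, 0, 0], [0, 0, -10, 0], [-14, 0, 0, -8]].
Applying the same elementary operations to the rows and columns of H produces a congruent diagonal matrix with entries -28, -13/7, -10, -6/13.
Counting signs: 4 negative.
H is negative definite, so the origin is a strict local maximum.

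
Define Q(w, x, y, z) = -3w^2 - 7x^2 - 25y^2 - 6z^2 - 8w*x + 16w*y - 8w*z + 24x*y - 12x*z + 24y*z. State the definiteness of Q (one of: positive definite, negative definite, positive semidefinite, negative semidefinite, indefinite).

Write A = [[-3, -4, 8, -4], [-4, -7, 12, -6], [8, 12, -25, 12], [-4, -6, 12, -6]].
Row-reducing A symmetrically gives the diagonal entries -3, -5/3, -13/5, -2/13.
Counting signs: 4 negative.
Hence Q is negative definite.

negative definite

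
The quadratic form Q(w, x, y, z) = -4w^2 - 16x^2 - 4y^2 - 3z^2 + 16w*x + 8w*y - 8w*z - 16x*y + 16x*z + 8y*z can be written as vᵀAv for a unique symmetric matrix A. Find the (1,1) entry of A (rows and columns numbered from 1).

-4

The coefficient of w^2 in Q is -4, and that is exactly A[1,1].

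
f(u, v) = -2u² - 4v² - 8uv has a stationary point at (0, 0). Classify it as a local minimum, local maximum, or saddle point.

saddle point

The Hessian at the origin is H = [[-4, -8], [-8, -8]].
det H = -4·-8 − (-8)² = -32 < 0, so H is indefinite.
Therefore the origin is a saddle point.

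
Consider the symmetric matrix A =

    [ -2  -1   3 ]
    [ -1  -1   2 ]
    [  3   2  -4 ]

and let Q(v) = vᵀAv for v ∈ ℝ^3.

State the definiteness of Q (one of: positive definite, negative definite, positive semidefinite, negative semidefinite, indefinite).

Row-reducing A symmetrically gives the diagonal entries -2, -1/2, 1.
Counting signs: 1 positive, 2 negative.
Hence Q is indefinite.

indefinite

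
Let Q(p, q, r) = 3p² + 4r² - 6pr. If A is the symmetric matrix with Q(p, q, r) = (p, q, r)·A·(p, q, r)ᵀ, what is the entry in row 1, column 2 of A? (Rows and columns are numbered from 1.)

The coefficient of p·q in Q is 0. For a symmetric A this equals A[1,2] + A[2,1] = 2·A[1,2].
So A[1,2] = 0/2 = 0.

0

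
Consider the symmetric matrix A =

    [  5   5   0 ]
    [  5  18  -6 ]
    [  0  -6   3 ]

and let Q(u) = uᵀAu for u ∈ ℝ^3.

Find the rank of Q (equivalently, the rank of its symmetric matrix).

Row-reducing A symmetrically gives the diagonal entries 5, 13, 3/13.
That gives 3 positive pivots.
The rank is the number of nonzero pivots: 3.

3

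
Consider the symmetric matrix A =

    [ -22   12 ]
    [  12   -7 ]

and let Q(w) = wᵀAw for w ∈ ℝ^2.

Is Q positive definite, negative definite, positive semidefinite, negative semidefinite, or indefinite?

Leading principal minors: Δ_1 = -22, Δ_2 = 10.
The signs alternate starting with Δ_1 < 0, so by Sylvester's criterion Q is negative definite.

negative definite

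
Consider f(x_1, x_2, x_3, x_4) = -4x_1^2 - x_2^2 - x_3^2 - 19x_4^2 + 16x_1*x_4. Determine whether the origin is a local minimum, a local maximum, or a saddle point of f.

local maximum

The Hessian at the origin is H = [[-8, 0, 0, 16], [0, -2, 0, 0], [0, 0, -2, 0], [16, 0, 0, -38]].
Congruent diagonalization of H (simultaneous row and column reduction) yields pivots -8, -2, -2, -6.
That gives 4 negative pivots.
H is negative definite, so the origin is a strict local maximum.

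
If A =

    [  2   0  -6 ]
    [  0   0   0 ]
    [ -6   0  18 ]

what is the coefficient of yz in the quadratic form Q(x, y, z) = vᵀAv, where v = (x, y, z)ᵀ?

The coefficient of yz is A[2,3] + A[3,2] = 2·0 = 0.

0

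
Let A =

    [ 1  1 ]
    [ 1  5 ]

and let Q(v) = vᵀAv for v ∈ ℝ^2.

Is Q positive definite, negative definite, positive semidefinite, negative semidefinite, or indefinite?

positive definite

Leading principal minors: Δ_1 = 1, Δ_2 = 4.
All leading principal minors are positive, so by Sylvester's criterion Q is positive definite.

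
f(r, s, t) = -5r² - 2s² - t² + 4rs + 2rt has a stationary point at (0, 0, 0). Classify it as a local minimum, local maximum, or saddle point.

The Hessian at the origin is H = [[-10, 4, 2], [4, -4, 0], [2, 0, -2]].
Congruent diagonalization of H (simultaneous row and column reduction) yields pivots -10, -12/5, -4/3.
Counting signs: 3 negative.
H is negative definite, so the origin is a strict local maximum.

local maximum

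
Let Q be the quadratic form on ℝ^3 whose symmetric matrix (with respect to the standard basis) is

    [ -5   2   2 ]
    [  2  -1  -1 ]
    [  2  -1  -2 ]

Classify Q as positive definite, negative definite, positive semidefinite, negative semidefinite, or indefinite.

An LDLᵀ factorisation of A has diagonal entries -5, -1/5, -1.
So there are 3 negative pivots.
Hence Q is negative definite.

negative definite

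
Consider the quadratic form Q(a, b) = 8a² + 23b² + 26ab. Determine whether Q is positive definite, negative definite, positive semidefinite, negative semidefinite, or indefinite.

positive definite

The symmetric matrix of Q is [[8, 13], [13, 23]].
For the 2×2 matrix [[8, 13], [13, 23]]: det = 8·23 − (13)² = 15, trace = 31.
det > 0 so both eigenvalues share the sign of the trace; trace = 31 > 0 ⇒ both positive.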